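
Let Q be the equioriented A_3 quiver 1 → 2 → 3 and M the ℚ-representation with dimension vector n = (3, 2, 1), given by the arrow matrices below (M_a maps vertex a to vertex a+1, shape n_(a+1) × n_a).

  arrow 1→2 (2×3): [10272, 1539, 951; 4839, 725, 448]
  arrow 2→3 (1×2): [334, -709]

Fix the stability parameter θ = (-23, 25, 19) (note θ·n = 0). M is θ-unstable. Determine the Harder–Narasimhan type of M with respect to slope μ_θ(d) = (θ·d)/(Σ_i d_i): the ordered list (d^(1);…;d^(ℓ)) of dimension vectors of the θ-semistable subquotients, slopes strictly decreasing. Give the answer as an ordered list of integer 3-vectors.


Via rank(M_{q-1}∘⋯∘M_p): M ≅ I[1,1], I[1,2], I[1,3].
μ_θ-semistable layers: μ^(1)=25; μ^(2)=22; μ^(3)=-23

((0, 1, 0); (0, 1, 1); (3, 0, 0))


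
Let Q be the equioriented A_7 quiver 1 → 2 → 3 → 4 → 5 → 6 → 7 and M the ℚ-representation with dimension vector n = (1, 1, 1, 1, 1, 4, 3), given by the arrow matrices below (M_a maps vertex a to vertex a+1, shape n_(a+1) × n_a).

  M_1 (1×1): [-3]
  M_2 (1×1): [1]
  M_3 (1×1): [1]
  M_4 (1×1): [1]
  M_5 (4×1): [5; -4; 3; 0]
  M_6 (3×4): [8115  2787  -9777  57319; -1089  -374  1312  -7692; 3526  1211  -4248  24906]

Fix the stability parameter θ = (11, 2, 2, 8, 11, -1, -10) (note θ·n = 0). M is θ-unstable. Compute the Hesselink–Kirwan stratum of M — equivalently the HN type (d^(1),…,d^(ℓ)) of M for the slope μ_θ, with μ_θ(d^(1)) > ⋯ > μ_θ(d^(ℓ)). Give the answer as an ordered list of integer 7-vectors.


Barcode: M ≅ I[1,7], I[6,6], I[6,7]^2. HN layers by μ_θ (3 steps, strictly decreasing):
  μ^(1)=23/7; μ^(2)=-1; μ^(3)=-11/2

((1, 1, 1, 1, 1, 1, 1); (0, 0, 0, 0, 0, 1, 0); (0, 0, 0, 0, 0, 2, 2))


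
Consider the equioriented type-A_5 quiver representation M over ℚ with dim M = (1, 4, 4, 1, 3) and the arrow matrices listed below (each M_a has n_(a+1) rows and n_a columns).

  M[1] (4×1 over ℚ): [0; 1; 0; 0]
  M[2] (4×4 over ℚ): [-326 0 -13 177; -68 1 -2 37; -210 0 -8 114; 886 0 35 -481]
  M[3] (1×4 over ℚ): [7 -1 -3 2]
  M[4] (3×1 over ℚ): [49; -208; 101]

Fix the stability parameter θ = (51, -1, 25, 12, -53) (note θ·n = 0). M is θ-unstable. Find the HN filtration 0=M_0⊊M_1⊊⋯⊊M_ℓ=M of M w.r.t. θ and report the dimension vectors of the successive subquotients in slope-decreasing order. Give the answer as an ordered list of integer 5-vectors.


Via rank(M_{q-1}∘⋯∘M_p): M ≅ I[1,5], I[2,3]^3, I[5,5]^2.
μ_θ-semistable layers: μ^(1)=25; μ^(2)=34/5; μ^(3)=-1; μ^(4)=-53

((0, 0, 3, 0, 0); (1, 1, 1, 1, 1); (0, 3, 0, 0, 0); (0, 0, 0, 0, 2))


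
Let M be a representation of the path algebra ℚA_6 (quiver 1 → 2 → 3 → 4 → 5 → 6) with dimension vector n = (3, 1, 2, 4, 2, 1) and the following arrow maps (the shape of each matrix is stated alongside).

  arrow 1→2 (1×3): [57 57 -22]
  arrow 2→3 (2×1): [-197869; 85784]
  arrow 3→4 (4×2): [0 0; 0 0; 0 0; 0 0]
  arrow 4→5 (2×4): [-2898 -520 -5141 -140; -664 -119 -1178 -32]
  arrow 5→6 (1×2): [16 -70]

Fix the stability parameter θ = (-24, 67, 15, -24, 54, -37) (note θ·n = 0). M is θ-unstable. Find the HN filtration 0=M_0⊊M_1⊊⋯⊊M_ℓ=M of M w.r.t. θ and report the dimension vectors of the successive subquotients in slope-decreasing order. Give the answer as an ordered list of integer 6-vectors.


Interval decomposition of M: I[1,1]^2, I[1,3], I[3,3], I[4,4]^2, I[4,5], I[4,6].
HN type (ℓ=5): μ^(1)=54; μ^(2)=41; μ^(3)=15; μ^(4)=17/2; μ^(5)=-24

((0, 0, 0, 0, 1, 0); (0, 1, 1, 0, 0, 0); (0, 0, 1, 0, 0, 0); (0, 0, 0, 0, 1, 1); (3, 0, 0, 4, 0, 0))


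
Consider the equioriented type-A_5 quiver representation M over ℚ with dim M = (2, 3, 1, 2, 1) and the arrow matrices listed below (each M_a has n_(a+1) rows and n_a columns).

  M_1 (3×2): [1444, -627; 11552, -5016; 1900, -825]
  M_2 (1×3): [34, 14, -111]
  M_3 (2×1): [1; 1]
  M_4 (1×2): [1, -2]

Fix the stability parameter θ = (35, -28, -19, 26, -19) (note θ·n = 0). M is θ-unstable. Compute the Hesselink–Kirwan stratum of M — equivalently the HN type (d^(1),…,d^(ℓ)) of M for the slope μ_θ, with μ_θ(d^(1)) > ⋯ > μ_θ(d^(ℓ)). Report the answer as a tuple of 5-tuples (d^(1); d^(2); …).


Via rank(M_{q-1}∘⋯∘M_p): M ≅ I[1,1], I[1,5], I[2,2]^2, I[4,4].
μ_θ-semistable layers: μ^(1)=35; μ^(2)=26; μ^(3)=7/2; μ^(4)=-4; μ^(5)=-28

((1, 0, 0, 0, 0); (0, 0, 0, 1, 0); (0, 0, 0, 1, 1); (1, 1, 1, 0, 0); (0, 2, 0, 0, 0))


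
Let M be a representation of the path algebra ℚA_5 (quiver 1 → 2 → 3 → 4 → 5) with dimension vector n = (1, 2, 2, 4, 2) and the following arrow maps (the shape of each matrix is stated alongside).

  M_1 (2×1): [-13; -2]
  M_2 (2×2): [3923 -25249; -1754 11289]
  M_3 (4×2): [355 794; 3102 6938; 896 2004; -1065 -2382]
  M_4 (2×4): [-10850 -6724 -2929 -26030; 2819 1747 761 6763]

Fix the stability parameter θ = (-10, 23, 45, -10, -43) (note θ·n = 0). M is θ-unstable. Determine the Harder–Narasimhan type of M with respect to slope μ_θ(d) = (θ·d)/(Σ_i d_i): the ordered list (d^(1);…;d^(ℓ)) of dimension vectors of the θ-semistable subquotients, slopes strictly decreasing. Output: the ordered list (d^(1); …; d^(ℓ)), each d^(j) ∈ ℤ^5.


Interval decomposition of M: I[1,4], I[2,5], I[4,4], I[4,5].
HN type (ℓ=4): μ^(1)=58/3; μ^(2)=15/4; μ^(3)=-10; μ^(4)=-53/2

((0, 1, 1, 1, 0); (0, 1, 1, 1, 1); (1, 0, 0, 1, 0); (0, 0, 0, 1, 1))


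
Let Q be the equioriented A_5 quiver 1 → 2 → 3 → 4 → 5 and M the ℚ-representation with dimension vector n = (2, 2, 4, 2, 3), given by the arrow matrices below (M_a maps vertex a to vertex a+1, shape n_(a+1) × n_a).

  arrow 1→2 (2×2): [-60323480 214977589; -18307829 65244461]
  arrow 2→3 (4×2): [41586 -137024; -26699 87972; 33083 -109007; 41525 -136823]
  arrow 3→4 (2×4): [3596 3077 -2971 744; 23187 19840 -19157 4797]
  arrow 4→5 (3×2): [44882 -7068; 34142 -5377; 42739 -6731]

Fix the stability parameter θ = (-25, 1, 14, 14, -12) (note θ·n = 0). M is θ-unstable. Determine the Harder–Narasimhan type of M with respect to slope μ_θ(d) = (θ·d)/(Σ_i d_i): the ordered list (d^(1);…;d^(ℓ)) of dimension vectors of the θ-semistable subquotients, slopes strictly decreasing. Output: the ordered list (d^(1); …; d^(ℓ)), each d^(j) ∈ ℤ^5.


Interval decomposition of M: I[1,3], I[1,5], I[3,3], I[3,5], I[5,5].
HN type (ℓ=5): μ^(1)=14; μ^(2)=16/3; μ^(3)=1; μ^(4)=-12; μ^(5)=-25

((0, 0, 2, 0, 0); (0, 0, 2, 2, 2); (0, 2, 0, 0, 0); (0, 0, 0, 0, 1); (2, 0, 0, 0, 0))


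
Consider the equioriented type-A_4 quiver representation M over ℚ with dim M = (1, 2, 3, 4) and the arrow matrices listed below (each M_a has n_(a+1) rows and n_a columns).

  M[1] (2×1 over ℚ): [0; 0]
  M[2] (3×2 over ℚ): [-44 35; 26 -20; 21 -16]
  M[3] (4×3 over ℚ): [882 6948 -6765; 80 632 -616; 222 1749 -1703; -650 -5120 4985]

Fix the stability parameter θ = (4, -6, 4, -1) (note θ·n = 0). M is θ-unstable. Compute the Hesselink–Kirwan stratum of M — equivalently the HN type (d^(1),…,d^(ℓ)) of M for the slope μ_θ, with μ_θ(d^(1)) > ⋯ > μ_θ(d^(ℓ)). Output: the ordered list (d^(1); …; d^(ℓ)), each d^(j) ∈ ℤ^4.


Barcode: M ≅ I[1,1], I[2,3], I[2,4], I[3,4], I[4,4]^2. HN layers by μ_θ (4 steps, strictly decreasing):
  μ^(1)=4; μ^(2)=3/2; μ^(3)=-1; μ^(4)=-6

((1, 0, 1, 0); (0, 0, 2, 2); (0, 0, 0, 2); (0, 2, 0, 0))


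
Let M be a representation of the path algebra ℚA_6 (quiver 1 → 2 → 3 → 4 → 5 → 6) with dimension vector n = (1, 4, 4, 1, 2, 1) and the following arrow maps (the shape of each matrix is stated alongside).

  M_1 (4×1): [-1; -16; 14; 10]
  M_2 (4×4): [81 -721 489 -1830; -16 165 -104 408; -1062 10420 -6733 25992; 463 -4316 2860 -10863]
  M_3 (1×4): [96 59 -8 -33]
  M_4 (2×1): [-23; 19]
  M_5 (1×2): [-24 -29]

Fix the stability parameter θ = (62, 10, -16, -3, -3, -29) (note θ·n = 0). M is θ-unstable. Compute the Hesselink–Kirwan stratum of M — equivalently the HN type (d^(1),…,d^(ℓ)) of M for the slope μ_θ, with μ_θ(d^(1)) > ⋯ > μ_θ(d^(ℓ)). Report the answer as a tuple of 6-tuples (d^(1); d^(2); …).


Barcode: M ≅ I[1,6], I[2,3]^3, I[5,5]. HN layers by μ_θ (2 steps, strictly decreasing):
  μ^(1)=7/2; μ^(2)=-3

((1, 1, 1, 1, 1, 1); (0, 3, 3, 0, 1, 0))


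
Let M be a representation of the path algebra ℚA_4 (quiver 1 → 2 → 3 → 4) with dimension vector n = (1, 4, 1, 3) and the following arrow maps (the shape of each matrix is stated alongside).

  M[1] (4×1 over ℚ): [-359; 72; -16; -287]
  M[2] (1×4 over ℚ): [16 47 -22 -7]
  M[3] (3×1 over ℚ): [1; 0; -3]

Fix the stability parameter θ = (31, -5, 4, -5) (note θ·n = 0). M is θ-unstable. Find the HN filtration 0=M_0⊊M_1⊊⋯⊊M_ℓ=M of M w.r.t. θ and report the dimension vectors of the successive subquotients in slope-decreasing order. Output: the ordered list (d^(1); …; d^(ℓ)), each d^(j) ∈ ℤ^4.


Barcode: M ≅ I[1,4], I[2,2]^3, I[4,4]^2. HN layers by μ_θ (2 steps, strictly decreasing):
  μ^(1)=25/4; μ^(2)=-5

((1, 1, 1, 1); (0, 3, 0, 2))


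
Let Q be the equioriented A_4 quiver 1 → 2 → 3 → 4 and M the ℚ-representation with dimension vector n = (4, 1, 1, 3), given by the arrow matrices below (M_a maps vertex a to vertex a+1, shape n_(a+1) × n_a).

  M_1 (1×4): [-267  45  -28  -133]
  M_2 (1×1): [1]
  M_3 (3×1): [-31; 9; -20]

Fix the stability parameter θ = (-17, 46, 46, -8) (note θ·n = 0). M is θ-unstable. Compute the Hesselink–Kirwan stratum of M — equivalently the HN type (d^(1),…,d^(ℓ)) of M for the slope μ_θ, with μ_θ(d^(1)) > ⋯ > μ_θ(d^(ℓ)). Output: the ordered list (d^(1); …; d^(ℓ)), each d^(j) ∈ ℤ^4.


Interval decomposition of M: I[1,1]^3, I[1,4], I[4,4]^2.
HN type (ℓ=3): μ^(1)=28; μ^(2)=-8; μ^(3)=-17

((0, 1, 1, 1); (0, 0, 0, 2); (4, 0, 0, 0))


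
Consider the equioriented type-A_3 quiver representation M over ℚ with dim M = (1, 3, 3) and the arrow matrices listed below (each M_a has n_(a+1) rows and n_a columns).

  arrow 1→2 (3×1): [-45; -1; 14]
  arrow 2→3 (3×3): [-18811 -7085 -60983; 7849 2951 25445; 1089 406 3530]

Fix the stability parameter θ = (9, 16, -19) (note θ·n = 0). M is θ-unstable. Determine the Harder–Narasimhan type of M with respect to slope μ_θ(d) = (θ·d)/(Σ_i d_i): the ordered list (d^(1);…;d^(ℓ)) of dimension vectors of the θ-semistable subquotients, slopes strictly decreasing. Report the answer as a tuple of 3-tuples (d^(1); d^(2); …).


Via rank(M_{q-1}∘⋯∘M_p): M ≅ I[1,3], I[2,2], I[2,3], I[3,3].
μ_θ-semistable layers: μ^(1)=16; μ^(2)=2; μ^(3)=-3/2; μ^(4)=-19

((0, 1, 0); (1, 1, 1); (0, 1, 1); (0, 0, 1))


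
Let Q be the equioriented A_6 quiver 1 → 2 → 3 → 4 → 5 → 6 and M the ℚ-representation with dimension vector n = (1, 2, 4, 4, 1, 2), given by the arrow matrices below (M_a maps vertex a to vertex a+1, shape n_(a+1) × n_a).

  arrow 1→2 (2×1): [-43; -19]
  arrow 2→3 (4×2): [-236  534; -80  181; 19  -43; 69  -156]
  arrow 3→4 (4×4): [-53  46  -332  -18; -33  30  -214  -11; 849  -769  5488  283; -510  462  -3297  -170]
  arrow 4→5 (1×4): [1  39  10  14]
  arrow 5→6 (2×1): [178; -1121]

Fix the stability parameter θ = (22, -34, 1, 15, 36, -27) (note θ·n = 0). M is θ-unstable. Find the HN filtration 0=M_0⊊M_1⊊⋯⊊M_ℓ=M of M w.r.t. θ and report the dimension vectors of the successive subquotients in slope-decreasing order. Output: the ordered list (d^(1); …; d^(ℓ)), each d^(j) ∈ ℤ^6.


Via rank(M_{q-1}∘⋯∘M_p): M ≅ I[1,6], I[2,4], I[3,4]^2, I[6,6].
μ_θ-semistable layers: μ^(1)=15; μ^(2)=8; μ^(3)=1; μ^(4)=-6; μ^(5)=-27; μ^(6)=-34

((0, 0, 0, 3, 0, 0); (0, 0, 0, 1, 1, 1); (0, 0, 4, 0, 0, 0); (1, 1, 0, 0, 0, 0); (0, 0, 0, 0, 0, 1); (0, 1, 0, 0, 0, 0))


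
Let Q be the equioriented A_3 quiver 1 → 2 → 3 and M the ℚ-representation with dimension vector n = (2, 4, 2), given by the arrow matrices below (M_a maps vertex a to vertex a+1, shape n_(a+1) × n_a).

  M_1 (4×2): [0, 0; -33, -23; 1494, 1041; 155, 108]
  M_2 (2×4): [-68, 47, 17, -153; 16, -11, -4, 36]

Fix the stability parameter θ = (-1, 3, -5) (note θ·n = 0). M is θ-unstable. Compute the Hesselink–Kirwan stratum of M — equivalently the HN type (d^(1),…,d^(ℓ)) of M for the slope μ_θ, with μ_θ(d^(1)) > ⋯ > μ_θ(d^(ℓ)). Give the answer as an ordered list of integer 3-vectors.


Via rank(M_{q-1}∘⋯∘M_p): M ≅ I[1,2], I[1,3], I[2,2], I[2,3].
μ_θ-semistable layers: μ^(1)=3; μ^(2)=-1

((0, 2, 0); (2, 2, 2))


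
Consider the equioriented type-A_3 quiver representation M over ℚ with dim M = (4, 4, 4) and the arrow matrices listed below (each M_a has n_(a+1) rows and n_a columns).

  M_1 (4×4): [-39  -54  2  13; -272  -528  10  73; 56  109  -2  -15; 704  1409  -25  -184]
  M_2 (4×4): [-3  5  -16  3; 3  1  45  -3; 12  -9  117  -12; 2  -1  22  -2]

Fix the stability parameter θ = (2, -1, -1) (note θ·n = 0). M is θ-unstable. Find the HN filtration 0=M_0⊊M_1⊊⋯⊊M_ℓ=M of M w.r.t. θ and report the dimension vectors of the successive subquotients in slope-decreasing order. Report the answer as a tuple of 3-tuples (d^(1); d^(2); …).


Barcode: M ≅ I[1,2], I[1,3]^3, I[3,3]. HN layers by μ_θ (3 steps, strictly decreasing):
  μ^(1)=1/2; μ^(2)=0; μ^(3)=-1

((1, 1, 0); (3, 3, 3); (0, 0, 1))


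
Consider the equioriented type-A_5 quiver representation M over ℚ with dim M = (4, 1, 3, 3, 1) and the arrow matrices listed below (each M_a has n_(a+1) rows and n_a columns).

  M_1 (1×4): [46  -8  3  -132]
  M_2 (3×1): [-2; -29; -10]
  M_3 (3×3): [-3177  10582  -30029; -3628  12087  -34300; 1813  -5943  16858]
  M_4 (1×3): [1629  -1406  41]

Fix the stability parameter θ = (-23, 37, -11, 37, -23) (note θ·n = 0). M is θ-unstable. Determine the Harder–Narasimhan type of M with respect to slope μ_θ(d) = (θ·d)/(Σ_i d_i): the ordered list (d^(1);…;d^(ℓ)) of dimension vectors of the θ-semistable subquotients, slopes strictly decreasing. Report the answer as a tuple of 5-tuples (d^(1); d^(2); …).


Barcode: M ≅ I[1,1]^3, I[1,5], I[3,4]^2. HN layers by μ_θ (4 steps, strictly decreasing):
  μ^(1)=37; μ^(2)=10; μ^(3)=-11; μ^(4)=-23

((0, 0, 0, 2, 0); (0, 1, 1, 1, 1); (0, 0, 2, 0, 0); (4, 0, 0, 0, 0))


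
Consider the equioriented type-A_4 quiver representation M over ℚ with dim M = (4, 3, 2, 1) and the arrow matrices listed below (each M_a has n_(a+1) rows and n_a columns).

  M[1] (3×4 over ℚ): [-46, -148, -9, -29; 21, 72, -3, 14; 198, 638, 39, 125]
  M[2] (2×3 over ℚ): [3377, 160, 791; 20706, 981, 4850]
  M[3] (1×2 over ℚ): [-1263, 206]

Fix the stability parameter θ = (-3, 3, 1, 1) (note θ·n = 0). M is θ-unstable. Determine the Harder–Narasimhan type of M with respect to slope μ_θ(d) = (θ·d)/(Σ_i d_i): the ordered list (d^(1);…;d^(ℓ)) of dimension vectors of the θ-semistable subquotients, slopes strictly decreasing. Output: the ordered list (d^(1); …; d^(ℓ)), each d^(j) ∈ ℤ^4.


Via rank(M_{q-1}∘⋯∘M_p): M ≅ I[1,1], I[1,2], I[1,3], I[1,4].
μ_θ-semistable layers: μ^(1)=3; μ^(2)=2; μ^(3)=5/3; μ^(4)=-3

((0, 1, 0, 0); (0, 1, 1, 0); (0, 1, 1, 1); (4, 0, 0, 0))


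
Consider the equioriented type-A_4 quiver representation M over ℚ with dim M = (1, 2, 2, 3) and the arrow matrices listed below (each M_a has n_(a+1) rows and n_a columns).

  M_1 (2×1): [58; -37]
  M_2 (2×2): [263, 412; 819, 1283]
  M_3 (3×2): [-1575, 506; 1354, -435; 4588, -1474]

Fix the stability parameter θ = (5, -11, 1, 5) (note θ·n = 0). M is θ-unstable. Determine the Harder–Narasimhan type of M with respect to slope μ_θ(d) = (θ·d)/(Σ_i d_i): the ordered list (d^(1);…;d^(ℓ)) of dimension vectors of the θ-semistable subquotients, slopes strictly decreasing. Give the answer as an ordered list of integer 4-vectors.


Barcode: M ≅ I[1,4], I[2,4], I[4,4]. HN layers by μ_θ (4 steps, strictly decreasing):
  μ^(1)=5; μ^(2)=1; μ^(3)=-3; μ^(4)=-11

((0, 0, 0, 3); (0, 0, 2, 0); (1, 1, 0, 0); (0, 1, 0, 0))


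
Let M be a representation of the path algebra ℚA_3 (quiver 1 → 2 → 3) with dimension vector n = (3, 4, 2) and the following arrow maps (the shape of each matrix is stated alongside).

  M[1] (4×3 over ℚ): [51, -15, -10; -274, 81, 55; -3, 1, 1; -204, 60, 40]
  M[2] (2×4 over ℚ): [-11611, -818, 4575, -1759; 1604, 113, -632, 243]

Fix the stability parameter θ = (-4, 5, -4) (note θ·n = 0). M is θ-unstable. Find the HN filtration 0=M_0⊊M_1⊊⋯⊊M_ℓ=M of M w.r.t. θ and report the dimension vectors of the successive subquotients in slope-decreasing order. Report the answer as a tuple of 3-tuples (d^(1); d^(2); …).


Via rank(M_{q-1}∘⋯∘M_p): M ≅ I[1,2], I[1,3]^2, I[2,2].
μ_θ-semistable layers: μ^(1)=5; μ^(2)=1/2; μ^(3)=-4

((0, 2, 0); (0, 2, 2); (3, 0, 0))


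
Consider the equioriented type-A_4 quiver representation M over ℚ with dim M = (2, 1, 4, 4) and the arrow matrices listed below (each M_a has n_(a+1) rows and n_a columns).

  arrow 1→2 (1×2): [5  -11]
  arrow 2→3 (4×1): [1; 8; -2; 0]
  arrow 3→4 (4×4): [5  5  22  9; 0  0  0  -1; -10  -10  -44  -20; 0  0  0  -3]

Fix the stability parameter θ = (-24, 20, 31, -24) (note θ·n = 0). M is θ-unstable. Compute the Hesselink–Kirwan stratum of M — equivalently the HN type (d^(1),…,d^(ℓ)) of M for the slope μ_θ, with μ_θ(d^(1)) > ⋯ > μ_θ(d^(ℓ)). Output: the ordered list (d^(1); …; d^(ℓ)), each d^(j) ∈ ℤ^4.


Barcode: M ≅ I[1,1], I[1,4], I[3,3]^2, I[3,4], I[4,4]^2. HN layers by μ_θ (4 steps, strictly decreasing):
  μ^(1)=31; μ^(2)=9; μ^(3)=7/2; μ^(4)=-24

((0, 0, 2, 0); (0, 1, 1, 1); (0, 0, 1, 1); (2, 0, 0, 2))


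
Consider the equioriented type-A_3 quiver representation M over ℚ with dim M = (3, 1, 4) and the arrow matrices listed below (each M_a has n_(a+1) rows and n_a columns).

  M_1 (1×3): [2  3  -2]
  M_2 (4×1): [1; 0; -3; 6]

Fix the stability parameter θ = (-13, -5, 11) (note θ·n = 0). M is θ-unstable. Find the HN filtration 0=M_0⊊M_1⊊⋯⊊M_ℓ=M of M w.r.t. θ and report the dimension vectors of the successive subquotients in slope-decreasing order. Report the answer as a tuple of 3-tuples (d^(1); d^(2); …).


Interval decomposition of M: I[1,1]^2, I[1,3], I[3,3]^3.
HN type (ℓ=3): μ^(1)=11; μ^(2)=-5; μ^(3)=-13

((0, 0, 4); (0, 1, 0); (3, 0, 0))


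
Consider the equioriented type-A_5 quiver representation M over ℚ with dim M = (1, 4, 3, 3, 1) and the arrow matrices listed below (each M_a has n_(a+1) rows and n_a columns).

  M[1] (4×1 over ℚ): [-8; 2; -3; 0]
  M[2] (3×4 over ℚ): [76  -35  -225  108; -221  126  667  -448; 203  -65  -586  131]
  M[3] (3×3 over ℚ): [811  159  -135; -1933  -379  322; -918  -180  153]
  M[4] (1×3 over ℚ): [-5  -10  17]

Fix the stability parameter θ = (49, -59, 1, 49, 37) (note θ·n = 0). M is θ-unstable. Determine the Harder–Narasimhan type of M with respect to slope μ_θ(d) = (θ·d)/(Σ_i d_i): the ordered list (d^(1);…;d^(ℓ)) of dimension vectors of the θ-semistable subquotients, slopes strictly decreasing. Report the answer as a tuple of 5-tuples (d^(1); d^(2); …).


Interval decomposition of M: I[1,5], I[2,2], I[2,3], I[2,4], I[4,4].
HN type (ℓ=5): μ^(1)=49; μ^(2)=43; μ^(3)=1; μ^(4)=-5; μ^(5)=-59

((0, 0, 0, 2, 0); (0, 0, 0, 1, 1); (0, 0, 3, 0, 0); (1, 1, 0, 0, 0); (0, 3, 0, 0, 0))


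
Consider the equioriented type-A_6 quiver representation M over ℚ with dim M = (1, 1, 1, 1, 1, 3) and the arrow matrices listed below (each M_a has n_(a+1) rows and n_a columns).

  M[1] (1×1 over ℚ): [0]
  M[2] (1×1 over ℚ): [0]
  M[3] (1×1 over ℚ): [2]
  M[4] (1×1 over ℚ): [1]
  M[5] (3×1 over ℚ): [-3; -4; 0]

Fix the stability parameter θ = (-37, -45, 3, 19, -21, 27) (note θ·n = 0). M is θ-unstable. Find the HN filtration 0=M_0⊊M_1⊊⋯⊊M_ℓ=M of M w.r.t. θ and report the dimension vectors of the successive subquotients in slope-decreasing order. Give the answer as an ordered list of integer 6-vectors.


Interval decomposition of M: I[1,1], I[2,2], I[3,6], I[6,6]^2.
HN type (ℓ=4): μ^(1)=27; μ^(2)=1/3; μ^(3)=-37; μ^(4)=-45

((0, 0, 0, 0, 0, 3); (0, 0, 1, 1, 1, 0); (1, 0, 0, 0, 0, 0); (0, 1, 0, 0, 0, 0))


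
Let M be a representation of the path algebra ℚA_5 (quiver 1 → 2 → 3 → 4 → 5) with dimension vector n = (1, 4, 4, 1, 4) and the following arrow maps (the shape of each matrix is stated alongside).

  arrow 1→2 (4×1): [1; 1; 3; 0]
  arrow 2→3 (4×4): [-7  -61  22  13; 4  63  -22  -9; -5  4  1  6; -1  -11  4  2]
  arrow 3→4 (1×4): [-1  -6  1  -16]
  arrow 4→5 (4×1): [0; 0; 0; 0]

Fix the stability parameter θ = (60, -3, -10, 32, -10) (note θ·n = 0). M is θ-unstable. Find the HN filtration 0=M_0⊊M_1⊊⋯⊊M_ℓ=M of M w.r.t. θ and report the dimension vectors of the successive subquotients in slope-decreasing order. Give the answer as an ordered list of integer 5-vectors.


Via rank(M_{q-1}∘⋯∘M_p): M ≅ I[1,4], I[2,3]^3, I[5,5]^4.
μ_θ-semistable layers: μ^(1)=32; μ^(2)=47/3; μ^(3)=-13/2; μ^(4)=-10

((0, 0, 0, 1, 0); (1, 1, 1, 0, 0); (0, 3, 3, 0, 0); (0, 0, 0, 0, 4))


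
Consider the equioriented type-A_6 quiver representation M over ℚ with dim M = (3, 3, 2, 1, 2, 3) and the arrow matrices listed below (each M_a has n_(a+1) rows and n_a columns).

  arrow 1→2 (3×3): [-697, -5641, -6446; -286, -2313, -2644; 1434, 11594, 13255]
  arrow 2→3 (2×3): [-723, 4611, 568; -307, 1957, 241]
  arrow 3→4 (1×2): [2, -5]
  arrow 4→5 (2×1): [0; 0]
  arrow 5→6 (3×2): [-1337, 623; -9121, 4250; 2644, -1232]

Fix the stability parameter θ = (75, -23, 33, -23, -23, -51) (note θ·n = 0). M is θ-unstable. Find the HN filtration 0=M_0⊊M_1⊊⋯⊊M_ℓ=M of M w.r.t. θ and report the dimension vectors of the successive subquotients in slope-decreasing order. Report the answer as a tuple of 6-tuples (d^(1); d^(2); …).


Interval decomposition of M: I[1,2], I[1,3], I[1,4], I[5,6]^2, I[6,6].
HN type (ℓ=5): μ^(1)=33; μ^(2)=26; μ^(3)=31/2; μ^(4)=-37; μ^(5)=-51

((0, 0, 1, 0, 0, 0); (2, 2, 0, 0, 0, 0); (1, 1, 1, 1, 0, 0); (0, 0, 0, 0, 2, 2); (0, 0, 0, 0, 0, 1))


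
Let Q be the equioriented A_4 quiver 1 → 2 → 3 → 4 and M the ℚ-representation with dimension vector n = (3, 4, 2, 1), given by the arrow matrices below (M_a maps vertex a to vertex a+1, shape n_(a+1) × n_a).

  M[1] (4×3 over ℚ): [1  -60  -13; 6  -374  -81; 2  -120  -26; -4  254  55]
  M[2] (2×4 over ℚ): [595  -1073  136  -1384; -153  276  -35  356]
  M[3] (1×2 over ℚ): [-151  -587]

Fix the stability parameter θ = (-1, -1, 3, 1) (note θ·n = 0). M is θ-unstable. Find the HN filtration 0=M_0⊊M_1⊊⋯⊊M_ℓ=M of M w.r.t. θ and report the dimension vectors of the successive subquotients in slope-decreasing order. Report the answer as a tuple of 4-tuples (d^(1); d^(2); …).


Barcode: M ≅ I[1,1], I[1,3], I[1,4], I[2,2]^2. HN layers by μ_θ (3 steps, strictly decreasing):
  μ^(1)=3; μ^(2)=2; μ^(3)=-1

((0, 0, 1, 0); (0, 0, 1, 1); (3, 4, 0, 0))


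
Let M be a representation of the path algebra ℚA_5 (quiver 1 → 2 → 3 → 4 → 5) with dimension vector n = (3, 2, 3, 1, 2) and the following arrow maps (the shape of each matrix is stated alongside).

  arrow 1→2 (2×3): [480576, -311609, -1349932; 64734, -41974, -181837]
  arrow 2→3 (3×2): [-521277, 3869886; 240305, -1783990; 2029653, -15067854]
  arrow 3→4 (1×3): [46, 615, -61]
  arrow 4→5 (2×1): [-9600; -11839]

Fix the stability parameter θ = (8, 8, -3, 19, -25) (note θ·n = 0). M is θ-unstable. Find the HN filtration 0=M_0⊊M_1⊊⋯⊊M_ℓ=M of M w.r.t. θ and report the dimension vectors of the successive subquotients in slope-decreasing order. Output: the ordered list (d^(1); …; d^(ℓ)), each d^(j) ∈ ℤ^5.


Barcode: M ≅ I[1,1], I[1,2], I[1,3], I[3,3], I[3,5], I[5,5]. HN layers by μ_θ (4 steps, strictly decreasing):
  μ^(1)=8; μ^(2)=13/3; μ^(3)=-3; μ^(4)=-25

((2, 1, 0, 0, 0); (1, 1, 1, 0, 0); (0, 0, 2, 1, 1); (0, 0, 0, 0, 1))


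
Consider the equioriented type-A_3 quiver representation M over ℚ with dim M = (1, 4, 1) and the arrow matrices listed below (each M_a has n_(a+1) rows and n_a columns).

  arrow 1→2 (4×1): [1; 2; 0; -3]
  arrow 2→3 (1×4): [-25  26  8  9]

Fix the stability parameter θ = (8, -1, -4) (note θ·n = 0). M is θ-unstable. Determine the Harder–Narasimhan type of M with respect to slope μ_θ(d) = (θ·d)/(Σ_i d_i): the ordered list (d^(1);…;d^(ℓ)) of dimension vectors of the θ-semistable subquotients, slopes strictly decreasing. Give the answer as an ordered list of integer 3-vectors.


Barcode: M ≅ I[1,2], I[2,2]^2, I[2,3]. HN layers by μ_θ (3 steps, strictly decreasing):
  μ^(1)=7/2; μ^(2)=-1; μ^(3)=-5/2

((1, 1, 0); (0, 2, 0); (0, 1, 1))


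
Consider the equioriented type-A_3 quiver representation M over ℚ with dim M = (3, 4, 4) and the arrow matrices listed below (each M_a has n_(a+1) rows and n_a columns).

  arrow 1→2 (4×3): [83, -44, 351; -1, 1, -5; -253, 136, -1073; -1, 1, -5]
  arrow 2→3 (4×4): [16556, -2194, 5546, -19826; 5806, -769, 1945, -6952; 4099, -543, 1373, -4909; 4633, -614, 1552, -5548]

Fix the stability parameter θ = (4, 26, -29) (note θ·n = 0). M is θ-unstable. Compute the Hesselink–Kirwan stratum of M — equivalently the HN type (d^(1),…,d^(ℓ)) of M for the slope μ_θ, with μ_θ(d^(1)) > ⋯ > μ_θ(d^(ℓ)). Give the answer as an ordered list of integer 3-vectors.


Via rank(M_{q-1}∘⋯∘M_p): M ≅ I[1,1], I[1,3]^2, I[2,2], I[2,3], I[3,3].
μ_θ-semistable layers: μ^(1)=26; μ^(2)=4; μ^(3)=1/3; μ^(4)=-3/2; μ^(5)=-29

((0, 1, 0); (1, 0, 0); (2, 2, 2); (0, 1, 1); (0, 0, 1))


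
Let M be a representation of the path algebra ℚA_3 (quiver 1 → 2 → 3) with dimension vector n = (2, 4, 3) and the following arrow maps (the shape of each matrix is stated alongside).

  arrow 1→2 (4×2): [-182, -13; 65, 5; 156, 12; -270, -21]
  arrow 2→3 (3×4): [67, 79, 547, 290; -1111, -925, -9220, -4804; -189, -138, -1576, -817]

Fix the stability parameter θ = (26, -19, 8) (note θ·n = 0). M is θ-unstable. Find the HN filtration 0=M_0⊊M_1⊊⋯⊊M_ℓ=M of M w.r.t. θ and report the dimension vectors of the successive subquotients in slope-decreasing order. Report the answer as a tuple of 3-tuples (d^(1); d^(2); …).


Via rank(M_{q-1}∘⋯∘M_p): M ≅ I[1,2], I[1,3], I[2,3]^2.
μ_θ-semistable layers: μ^(1)=8; μ^(2)=7/2; μ^(3)=-19

((0, 0, 3); (2, 2, 0); (0, 2, 0))


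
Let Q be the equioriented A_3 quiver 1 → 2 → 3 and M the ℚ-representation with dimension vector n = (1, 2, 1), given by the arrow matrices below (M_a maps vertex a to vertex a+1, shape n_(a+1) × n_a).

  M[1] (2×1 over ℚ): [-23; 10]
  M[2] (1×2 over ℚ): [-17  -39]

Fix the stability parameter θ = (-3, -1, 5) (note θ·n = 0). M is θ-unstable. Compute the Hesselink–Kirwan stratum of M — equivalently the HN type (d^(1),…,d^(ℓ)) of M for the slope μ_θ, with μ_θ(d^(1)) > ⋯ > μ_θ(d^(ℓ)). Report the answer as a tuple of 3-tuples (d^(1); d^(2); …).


Via rank(M_{q-1}∘⋯∘M_p): M ≅ I[1,3], I[2,2].
μ_θ-semistable layers: μ^(1)=5; μ^(2)=-1; μ^(3)=-3

((0, 0, 1); (0, 2, 0); (1, 0, 0))


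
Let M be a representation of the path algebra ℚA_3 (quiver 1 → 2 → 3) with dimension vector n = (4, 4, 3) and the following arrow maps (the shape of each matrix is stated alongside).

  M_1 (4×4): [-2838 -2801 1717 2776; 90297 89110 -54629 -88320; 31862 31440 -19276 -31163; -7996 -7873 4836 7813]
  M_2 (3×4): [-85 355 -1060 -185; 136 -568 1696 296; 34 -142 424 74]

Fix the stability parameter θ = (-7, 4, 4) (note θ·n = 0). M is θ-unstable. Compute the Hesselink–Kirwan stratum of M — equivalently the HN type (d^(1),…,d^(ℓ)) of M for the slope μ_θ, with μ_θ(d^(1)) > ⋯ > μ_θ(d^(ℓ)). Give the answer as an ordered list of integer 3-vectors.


Interval decomposition of M: I[1,2]^3, I[1,3], I[3,3]^2.
HN type (ℓ=2): μ^(1)=4; μ^(2)=-7

((0, 4, 3); (4, 0, 0))


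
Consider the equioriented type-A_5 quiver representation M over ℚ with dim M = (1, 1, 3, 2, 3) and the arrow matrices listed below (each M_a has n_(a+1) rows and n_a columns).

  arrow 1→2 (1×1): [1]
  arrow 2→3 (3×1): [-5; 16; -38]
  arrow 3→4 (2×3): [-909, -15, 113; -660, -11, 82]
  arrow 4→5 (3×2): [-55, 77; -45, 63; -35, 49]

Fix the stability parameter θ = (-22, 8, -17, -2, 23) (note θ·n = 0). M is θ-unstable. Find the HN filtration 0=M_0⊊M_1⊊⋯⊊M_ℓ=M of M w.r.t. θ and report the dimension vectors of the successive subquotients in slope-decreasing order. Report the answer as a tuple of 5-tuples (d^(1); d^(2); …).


Interval decomposition of M: I[1,5], I[3,3], I[3,4], I[5,5]^2.
HN type (ℓ=5): μ^(1)=23; μ^(2)=-2; μ^(3)=-9/2; μ^(4)=-17; μ^(5)=-22

((0, 0, 0, 0, 3); (0, 0, 0, 2, 0); (0, 1, 1, 0, 0); (0, 0, 2, 0, 0); (1, 0, 0, 0, 0))


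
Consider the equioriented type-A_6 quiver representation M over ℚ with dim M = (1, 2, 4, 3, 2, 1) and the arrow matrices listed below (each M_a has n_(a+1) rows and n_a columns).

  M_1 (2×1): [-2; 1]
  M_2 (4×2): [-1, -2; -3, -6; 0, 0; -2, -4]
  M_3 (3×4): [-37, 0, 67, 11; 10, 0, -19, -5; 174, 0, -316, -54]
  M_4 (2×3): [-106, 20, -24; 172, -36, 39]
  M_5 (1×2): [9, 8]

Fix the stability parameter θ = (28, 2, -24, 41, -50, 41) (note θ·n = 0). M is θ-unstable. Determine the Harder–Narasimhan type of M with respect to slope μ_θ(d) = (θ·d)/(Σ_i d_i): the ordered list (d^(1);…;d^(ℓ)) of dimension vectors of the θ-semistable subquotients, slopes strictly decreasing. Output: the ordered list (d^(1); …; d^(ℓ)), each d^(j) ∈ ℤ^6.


Barcode: M ≅ I[1,2], I[2,6], I[3,3], I[3,4], I[3,5]. HN layers by μ_θ (5 steps, strictly decreasing):
  μ^(1)=41; μ^(2)=15; μ^(3)=-9/2; μ^(4)=-11; μ^(5)=-24

((0, 0, 0, 1, 0, 1); (1, 1, 0, 0, 0, 0); (0, 0, 0, 2, 2, 0); (0, 1, 1, 0, 0, 0); (0, 0, 3, 0, 0, 0))


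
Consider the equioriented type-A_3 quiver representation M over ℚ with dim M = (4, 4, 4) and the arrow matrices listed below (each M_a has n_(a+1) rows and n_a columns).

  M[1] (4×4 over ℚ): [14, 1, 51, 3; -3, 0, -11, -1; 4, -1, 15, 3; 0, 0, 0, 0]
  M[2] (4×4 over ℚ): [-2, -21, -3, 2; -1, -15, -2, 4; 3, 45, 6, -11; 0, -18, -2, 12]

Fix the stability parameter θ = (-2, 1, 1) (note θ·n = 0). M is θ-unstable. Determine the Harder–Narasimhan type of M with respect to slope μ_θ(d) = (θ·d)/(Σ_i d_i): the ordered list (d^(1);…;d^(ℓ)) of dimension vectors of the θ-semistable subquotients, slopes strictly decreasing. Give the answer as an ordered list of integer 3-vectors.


Via rank(M_{q-1}∘⋯∘M_p): M ≅ I[1,1]^2, I[1,2], I[1,3], I[2,3]^2, I[3,3].
μ_θ-semistable layers: μ^(1)=1; μ^(2)=-2

((0, 4, 4); (4, 0, 0))


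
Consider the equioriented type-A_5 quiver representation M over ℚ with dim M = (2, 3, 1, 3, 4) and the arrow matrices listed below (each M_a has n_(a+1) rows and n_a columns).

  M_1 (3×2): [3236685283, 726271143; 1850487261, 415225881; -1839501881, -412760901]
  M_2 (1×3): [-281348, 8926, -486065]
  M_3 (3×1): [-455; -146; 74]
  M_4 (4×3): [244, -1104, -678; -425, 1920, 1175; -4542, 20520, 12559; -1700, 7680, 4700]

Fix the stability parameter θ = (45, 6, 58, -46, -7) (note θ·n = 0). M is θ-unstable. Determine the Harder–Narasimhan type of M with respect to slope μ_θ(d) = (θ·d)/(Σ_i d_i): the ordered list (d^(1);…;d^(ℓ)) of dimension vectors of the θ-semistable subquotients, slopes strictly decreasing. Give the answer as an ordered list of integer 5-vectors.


Barcode: M ≅ I[1,1], I[1,5], I[2,2]^2, I[4,4], I[4,5], I[5,5]^2. HN layers by μ_θ (5 steps, strictly decreasing):
  μ^(1)=45; μ^(2)=56/5; μ^(3)=6; μ^(4)=-7; μ^(5)=-46

((1, 0, 0, 0, 0); (1, 1, 1, 1, 1); (0, 2, 0, 0, 0); (0, 0, 0, 0, 3); (0, 0, 0, 2, 0))


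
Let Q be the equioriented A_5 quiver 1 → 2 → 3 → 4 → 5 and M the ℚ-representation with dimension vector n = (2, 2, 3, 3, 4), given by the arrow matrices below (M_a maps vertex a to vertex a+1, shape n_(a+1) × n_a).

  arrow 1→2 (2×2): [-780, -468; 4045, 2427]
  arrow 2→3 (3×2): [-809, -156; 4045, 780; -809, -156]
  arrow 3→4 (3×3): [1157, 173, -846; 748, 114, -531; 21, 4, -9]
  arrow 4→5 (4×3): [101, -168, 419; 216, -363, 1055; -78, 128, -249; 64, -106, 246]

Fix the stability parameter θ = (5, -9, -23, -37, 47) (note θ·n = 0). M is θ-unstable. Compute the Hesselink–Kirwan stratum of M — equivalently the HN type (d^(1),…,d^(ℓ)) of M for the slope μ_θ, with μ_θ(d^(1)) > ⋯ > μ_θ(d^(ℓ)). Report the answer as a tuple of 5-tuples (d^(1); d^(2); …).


Via rank(M_{q-1}∘⋯∘M_p): M ≅ I[1,1], I[1,2], I[2,5], I[3,5]^2, I[5,5].
μ_θ-semistable layers: μ^(1)=47; μ^(2)=5; μ^(3)=-2; μ^(4)=-23; μ^(5)=-30

((0, 0, 0, 0, 4); (1, 0, 0, 0, 0); (1, 1, 0, 0, 0); (0, 1, 1, 1, 0); (0, 0, 2, 2, 0))


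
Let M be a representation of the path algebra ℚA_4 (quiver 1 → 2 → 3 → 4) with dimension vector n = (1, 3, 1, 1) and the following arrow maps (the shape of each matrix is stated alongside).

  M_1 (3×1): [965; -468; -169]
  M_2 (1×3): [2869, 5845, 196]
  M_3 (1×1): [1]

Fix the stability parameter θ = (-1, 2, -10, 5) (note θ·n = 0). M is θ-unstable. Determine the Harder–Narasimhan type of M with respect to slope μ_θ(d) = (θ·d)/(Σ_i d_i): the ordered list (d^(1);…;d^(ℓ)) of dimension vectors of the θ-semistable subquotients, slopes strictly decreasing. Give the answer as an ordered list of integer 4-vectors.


Via rank(M_{q-1}∘⋯∘M_p): M ≅ I[1,4], I[2,2]^2.
μ_θ-semistable layers: μ^(1)=5; μ^(2)=2; μ^(3)=-3

((0, 0, 0, 1); (0, 2, 0, 0); (1, 1, 1, 0))


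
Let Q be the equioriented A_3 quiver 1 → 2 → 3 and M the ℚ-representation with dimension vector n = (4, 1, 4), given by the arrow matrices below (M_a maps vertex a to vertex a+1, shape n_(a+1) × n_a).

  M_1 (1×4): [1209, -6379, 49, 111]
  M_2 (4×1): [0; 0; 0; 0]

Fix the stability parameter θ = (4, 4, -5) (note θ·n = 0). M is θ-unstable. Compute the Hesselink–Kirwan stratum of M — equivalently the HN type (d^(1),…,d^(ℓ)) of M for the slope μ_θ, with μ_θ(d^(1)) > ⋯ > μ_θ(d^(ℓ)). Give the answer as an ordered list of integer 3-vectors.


Via rank(M_{q-1}∘⋯∘M_p): M ≅ I[1,1]^3, I[1,2], I[3,3]^4.
μ_θ-semistable layers: μ^(1)=4; μ^(2)=-5

((4, 1, 0); (0, 0, 4))


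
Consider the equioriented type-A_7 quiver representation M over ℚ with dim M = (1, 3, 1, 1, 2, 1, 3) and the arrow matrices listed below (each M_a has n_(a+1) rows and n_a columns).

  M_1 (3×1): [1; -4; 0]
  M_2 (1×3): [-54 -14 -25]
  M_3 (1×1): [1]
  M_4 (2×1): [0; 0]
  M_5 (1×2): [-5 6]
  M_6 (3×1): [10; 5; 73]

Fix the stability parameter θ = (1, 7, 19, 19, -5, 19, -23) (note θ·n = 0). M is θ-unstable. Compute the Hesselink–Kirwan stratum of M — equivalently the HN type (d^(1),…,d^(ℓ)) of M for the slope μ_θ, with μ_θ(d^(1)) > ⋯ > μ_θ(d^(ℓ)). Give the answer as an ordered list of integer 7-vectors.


Barcode: M ≅ I[1,4], I[2,2]^2, I[5,5], I[5,7], I[7,7]^2. HN layers by μ_θ (6 steps, strictly decreasing):
  μ^(1)=19; μ^(2)=7; μ^(3)=1; μ^(4)=-2; μ^(5)=-5; μ^(6)=-23

((0, 0, 1, 1, 0, 0, 0); (0, 3, 0, 0, 0, 0, 0); (1, 0, 0, 0, 0, 0, 0); (0, 0, 0, 0, 0, 1, 1); (0, 0, 0, 0, 2, 0, 0); (0, 0, 0, 0, 0, 0, 2))


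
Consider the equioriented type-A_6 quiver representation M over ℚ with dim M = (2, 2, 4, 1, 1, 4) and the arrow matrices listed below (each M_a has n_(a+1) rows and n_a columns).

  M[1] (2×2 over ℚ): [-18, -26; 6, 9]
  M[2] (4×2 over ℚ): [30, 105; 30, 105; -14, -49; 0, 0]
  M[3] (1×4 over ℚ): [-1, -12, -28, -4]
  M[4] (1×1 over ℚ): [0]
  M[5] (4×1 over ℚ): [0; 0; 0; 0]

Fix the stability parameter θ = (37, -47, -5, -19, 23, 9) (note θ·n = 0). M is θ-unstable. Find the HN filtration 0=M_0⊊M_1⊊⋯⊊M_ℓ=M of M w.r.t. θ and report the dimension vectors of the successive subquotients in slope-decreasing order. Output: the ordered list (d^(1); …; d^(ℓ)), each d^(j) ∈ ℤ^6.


Via rank(M_{q-1}∘⋯∘M_p): M ≅ I[1,2], I[1,4], I[3,3]^3, I[5,5], I[6,6]^4.
μ_θ-semistable layers: μ^(1)=23; μ^(2)=9; μ^(3)=-5; μ^(4)=-17/2

((0, 0, 0, 0, 1, 0); (0, 0, 0, 0, 0, 4); (1, 1, 3, 0, 0, 0); (1, 1, 1, 1, 0, 0))


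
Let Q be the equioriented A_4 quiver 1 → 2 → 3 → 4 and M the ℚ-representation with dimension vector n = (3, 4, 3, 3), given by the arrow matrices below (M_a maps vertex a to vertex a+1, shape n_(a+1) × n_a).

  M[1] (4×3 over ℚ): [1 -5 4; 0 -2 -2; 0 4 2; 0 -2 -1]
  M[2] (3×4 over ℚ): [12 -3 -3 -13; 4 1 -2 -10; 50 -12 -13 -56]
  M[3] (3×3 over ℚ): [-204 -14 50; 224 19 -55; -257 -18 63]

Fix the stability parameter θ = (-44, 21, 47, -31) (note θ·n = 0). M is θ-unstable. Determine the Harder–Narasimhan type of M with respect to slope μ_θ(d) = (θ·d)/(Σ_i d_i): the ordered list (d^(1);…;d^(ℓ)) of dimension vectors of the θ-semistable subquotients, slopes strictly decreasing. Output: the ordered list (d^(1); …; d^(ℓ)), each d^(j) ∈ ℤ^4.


Via rank(M_{q-1}∘⋯∘M_p): M ≅ I[1,3], I[1,4]^2, I[2,2], I[4,4].
μ_θ-semistable layers: μ^(1)=47; μ^(2)=21; μ^(3)=37/3; μ^(4)=-31; μ^(5)=-44

((0, 0, 1, 0); (0, 2, 0, 0); (0, 2, 2, 2); (0, 0, 0, 1); (3, 0, 0, 0))


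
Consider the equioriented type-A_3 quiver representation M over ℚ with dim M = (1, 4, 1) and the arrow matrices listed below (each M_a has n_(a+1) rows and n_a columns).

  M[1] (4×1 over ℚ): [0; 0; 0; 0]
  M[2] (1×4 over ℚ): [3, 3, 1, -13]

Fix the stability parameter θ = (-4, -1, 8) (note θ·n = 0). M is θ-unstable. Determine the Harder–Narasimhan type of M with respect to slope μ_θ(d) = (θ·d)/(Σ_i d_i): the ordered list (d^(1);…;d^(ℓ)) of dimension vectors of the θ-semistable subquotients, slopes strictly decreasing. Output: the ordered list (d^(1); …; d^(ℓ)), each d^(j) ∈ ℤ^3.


Via rank(M_{q-1}∘⋯∘M_p): M ≅ I[1,1], I[2,2]^3, I[2,3].
μ_θ-semistable layers: μ^(1)=8; μ^(2)=-1; μ^(3)=-4

((0, 0, 1); (0, 4, 0); (1, 0, 0))


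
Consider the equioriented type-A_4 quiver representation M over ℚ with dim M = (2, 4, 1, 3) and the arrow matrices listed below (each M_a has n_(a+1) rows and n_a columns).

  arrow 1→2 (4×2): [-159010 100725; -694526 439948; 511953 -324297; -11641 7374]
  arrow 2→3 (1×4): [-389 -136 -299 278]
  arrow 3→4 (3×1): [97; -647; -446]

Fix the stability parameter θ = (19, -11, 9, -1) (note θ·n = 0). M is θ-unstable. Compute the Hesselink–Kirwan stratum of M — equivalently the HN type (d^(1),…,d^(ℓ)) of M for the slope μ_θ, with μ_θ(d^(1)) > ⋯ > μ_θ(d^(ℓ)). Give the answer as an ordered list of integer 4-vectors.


Barcode: M ≅ I[1,2], I[1,4], I[2,2]^2, I[4,4]^2. HN layers by μ_θ (3 steps, strictly decreasing):
  μ^(1)=4; μ^(2)=-1; μ^(3)=-11

((2, 2, 1, 1); (0, 0, 0, 2); (0, 2, 0, 0))


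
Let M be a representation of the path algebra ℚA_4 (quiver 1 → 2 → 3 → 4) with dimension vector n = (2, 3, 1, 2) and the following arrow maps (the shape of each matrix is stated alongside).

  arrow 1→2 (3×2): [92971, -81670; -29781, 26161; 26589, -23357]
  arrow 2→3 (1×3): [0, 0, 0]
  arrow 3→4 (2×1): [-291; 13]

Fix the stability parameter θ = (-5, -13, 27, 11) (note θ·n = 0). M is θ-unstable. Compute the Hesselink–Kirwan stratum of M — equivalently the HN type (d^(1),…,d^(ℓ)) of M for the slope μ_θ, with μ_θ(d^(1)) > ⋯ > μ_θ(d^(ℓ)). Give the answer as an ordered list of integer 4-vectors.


Barcode: M ≅ I[1,2]^2, I[2,2], I[3,4], I[4,4]. HN layers by μ_θ (4 steps, strictly decreasing):
  μ^(1)=19; μ^(2)=11; μ^(3)=-9; μ^(4)=-13

((0, 0, 1, 1); (0, 0, 0, 1); (2, 2, 0, 0); (0, 1, 0, 0))


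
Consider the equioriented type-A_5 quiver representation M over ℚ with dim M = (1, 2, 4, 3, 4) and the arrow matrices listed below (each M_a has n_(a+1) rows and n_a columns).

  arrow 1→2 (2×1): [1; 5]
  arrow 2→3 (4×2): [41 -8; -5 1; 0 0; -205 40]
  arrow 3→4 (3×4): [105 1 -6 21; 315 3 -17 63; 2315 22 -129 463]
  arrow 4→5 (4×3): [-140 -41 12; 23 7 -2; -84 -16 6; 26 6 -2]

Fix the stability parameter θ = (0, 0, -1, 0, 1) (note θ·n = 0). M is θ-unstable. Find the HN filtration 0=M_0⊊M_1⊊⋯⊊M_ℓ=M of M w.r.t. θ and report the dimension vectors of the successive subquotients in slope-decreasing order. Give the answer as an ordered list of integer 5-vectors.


Via rank(M_{q-1}∘⋯∘M_p): M ≅ I[1,3], I[2,5], I[3,5]^2, I[5,5].
μ_θ-semistable layers: μ^(1)=1; μ^(2)=0; μ^(3)=-1/3; μ^(4)=-1/2; μ^(5)=-1

((0, 0, 0, 0, 4); (0, 0, 0, 3, 0); (1, 1, 1, 0, 0); (0, 1, 1, 0, 0); (0, 0, 2, 0, 0))
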